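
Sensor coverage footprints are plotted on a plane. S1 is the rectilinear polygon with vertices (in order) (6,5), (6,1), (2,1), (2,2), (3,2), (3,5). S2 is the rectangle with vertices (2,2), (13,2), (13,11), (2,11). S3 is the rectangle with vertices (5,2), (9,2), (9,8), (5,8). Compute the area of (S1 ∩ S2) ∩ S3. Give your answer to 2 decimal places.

The region (S1 ∩ S2) ∩ S3 is the polygon with vertices (5,2), (5,5), (6,5), (6,2).
By the shoelace formula its area is 3.00.

3.00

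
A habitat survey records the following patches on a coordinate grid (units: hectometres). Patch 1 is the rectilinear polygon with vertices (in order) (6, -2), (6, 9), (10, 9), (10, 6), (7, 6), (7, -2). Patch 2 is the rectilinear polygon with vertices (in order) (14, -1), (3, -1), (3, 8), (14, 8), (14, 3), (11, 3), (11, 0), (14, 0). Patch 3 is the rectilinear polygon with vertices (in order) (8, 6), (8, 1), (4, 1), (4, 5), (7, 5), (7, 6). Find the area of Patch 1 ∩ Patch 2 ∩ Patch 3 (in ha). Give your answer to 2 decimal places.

4.00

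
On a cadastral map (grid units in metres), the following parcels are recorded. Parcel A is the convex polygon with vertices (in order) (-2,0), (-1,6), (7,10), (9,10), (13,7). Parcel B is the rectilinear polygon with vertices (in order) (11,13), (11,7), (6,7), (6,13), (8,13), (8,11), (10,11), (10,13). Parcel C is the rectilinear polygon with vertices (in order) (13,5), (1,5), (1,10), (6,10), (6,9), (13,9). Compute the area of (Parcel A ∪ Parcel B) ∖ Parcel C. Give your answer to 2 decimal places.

43.79

|Parcel A ∪ Parcel B| = 81.25.
|(Parcel A ∪ Parcel B) ∩ Parcel C| = 37.4643.
|(Parcel A ∪ Parcel B) ∖ Parcel C| = 81.25 − 37.4643 = 43.79.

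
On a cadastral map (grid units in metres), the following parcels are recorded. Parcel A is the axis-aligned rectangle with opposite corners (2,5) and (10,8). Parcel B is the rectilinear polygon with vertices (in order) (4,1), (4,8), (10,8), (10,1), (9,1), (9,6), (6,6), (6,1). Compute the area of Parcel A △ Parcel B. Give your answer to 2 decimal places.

21.00

|Parcel A| = 24, |Parcel B| = 27, |Parcel A∩Parcel B| = 15.
|Parcel A △ Parcel B| = |Parcel A| + |Parcel B| − 2·|Parcel A∩Parcel B| = 24 + 27 − 30 = 21.00.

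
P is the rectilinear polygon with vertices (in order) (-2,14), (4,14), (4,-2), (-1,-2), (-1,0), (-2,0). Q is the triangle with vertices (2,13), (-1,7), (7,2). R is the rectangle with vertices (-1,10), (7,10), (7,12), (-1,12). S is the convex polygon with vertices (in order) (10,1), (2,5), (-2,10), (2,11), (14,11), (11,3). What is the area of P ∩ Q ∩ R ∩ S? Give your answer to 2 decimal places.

The intersection is the polygon with vertices (3.364,10), (0.5,10), (0.857,10.714), (2,11), (2.909,11).
By the shoelace formula its area is 2.24.

2.24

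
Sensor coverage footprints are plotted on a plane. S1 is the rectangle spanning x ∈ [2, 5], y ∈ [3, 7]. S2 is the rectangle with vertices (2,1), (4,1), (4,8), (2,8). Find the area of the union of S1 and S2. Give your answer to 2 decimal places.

By inclusion–exclusion:
Individual areas: |S1| = 12, |S2| = 14.
|S1∩S2|: x∈[2,4], y∈[3,7] → 2·4 = 8.
|S1 ∪ S2| = 26 − 8 = 18.00.

18.00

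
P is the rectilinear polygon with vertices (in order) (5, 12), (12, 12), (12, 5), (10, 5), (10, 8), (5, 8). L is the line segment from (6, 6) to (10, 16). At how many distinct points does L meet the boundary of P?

The segment meets the boundary at (8.4,12), (6.8,8).

2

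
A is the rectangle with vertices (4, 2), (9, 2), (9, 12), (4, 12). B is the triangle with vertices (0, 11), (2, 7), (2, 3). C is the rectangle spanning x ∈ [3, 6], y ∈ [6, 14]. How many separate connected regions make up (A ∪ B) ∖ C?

2

(A ∪ B) ∖ C splits into 2 disjoint pieces (area 38, area 4).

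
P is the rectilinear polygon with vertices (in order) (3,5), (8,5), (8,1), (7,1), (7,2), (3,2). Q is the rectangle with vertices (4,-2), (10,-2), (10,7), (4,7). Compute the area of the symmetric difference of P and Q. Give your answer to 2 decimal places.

44.00

|P| = 16, |Q| = 54, |P∩Q| = 13.
|P △ Q| = |P| + |Q| − 2·|P∩Q| = 16 + 54 − 26 = 44.00.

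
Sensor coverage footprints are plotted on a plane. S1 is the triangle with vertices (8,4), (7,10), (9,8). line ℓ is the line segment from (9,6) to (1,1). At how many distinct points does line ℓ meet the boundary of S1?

The segment meets the boundary at (7.792,5.245), (8.407,5.63).

2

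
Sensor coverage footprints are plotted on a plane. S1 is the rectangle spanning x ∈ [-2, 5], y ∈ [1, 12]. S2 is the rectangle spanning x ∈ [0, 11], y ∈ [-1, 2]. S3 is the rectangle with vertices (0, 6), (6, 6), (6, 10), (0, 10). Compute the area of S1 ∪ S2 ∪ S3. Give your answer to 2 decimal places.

109.00

By inclusion–exclusion:
Individual areas: |S1| = 77, |S2| = 33, |S3| = 24.
|S1∩S2|: x∈[0,5], y∈[1,2] → 5·1 = 5.
|S1∩S3|: x∈[0,5], y∈[6,10] → 5·4 = 20.
|S2∩S3| = 0 (no overlap).
|S1∩S2∩S3| = 0.
|S1 ∪ S2 ∪ S3| = 134 − 25 + 0 = 109.00.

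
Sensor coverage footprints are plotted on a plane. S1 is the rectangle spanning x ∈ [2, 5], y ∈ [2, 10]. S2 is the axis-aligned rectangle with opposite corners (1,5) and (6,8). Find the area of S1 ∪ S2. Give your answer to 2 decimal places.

30.00

By inclusion–exclusion:
Individual areas: |S1| = 24, |S2| = 15.
|S1∩S2|: x∈[2,5], y∈[5,8] → 3·3 = 9.
|S1 ∪ S2| = 39 − 9 = 30.00.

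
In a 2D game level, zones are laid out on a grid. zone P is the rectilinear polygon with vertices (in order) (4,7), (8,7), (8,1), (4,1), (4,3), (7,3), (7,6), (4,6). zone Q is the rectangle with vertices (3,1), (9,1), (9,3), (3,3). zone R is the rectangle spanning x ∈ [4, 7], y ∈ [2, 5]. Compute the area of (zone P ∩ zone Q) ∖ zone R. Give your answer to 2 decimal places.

|zone P ∩ zone Q| = 8.
|(zone P ∩ zone Q) ∩ zone R| = 3.
|(zone P ∩ zone Q) ∖ zone R| = 8 − 3 = 5.00.

5.00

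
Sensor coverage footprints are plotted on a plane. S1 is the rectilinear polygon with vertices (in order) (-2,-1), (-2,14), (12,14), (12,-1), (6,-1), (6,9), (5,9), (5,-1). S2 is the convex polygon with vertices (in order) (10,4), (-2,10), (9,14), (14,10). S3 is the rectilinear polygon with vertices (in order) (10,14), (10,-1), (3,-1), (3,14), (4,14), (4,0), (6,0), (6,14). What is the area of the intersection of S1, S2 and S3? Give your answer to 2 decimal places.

38.71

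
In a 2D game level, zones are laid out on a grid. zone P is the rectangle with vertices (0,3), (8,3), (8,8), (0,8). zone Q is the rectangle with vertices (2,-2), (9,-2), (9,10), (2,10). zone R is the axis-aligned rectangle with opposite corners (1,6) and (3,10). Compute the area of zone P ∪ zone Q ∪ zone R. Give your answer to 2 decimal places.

96.00

By inclusion–exclusion:
Individual areas: |zone P| = 40, |zone Q| = 84, |zone R| = 8.
|zone P∩zone Q|: x∈[2,8], y∈[3,8] → 6·5 = 30.
|zone P∩zone R|: x∈[1,3], y∈[6,8] → 2·2 = 4.
|zone Q∩zone R|: x∈[2,3], y∈[6,10] → 1·4 = 4.
|zone P∩zone Q∩zone R| = 2.
|zone P ∪ zone Q ∪ zone R| = 132 − 38 + 2 = 96.00.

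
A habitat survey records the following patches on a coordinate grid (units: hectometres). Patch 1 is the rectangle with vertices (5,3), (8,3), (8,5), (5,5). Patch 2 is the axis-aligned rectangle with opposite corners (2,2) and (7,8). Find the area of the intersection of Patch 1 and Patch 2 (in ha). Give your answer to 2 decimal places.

4.00

|Patch 1∩Patch 2|: x∈[5,7], y∈[3,5] → 2·2 = 4.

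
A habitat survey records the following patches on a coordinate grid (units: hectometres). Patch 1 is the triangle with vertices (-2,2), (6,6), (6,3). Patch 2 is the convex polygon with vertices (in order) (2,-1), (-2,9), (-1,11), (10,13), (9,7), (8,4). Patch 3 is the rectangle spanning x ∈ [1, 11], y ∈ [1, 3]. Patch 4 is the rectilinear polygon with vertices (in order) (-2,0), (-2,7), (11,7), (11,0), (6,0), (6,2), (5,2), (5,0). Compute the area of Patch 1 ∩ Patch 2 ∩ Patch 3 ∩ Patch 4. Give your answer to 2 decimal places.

1.56

The intersection is the polygon with vertices (1,3), (6,3), (1,2.375).
By the shoelace formula its area is 1.56.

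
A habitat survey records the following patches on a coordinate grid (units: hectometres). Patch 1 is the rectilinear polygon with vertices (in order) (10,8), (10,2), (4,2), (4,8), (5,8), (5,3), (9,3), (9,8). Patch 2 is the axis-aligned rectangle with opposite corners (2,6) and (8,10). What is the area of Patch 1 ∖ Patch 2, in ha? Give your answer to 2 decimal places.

14.00

|Patch 1| = 16, |Patch 1∩Patch 2| = 2.
|Patch 1 ∖ Patch 2| = |Patch 1| − |Patch 1∩Patch 2| = 16 − 2 = 14.00.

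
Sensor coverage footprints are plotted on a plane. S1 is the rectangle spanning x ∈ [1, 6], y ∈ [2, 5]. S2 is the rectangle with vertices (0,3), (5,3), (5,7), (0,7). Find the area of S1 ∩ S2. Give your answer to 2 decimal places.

8.00

|S1∩S2|: x∈[1,5], y∈[3,5] → 4·2 = 8.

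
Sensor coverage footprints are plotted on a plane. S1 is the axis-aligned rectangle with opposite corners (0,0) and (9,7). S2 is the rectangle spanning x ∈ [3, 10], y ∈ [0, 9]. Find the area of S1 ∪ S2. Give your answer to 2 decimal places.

By inclusion–exclusion:
Individual areas: |S1| = 63, |S2| = 63.
|S1∩S2|: x∈[3,9], y∈[0,7] → 6·7 = 42.
|S1 ∪ S2| = 126 − 42 = 84.00.

84.00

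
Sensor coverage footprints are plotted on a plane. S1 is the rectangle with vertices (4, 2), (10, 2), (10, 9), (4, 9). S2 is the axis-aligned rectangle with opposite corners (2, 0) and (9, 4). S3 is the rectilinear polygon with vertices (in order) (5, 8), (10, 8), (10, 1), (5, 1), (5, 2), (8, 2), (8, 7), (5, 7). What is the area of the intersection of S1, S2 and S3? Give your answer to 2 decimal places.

2.00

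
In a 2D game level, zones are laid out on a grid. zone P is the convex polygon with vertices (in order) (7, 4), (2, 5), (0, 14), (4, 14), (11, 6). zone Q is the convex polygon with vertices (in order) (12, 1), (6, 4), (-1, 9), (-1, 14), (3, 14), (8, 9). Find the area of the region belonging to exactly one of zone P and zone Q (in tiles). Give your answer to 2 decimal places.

|zone P| = 64.5, |zone Q| = 73, |zone P∩zone Q| = 53.9913.
|zone P △ zone Q| = |zone P| + |zone Q| − 2·|zone P∩zone Q| = 64.5 + 73 − 107.9826 = 29.52.

29.52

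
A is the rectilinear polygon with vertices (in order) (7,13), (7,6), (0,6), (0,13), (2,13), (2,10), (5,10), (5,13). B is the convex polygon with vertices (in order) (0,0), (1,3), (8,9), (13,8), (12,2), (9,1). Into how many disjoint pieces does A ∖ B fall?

1

A ∖ B is a single connected region.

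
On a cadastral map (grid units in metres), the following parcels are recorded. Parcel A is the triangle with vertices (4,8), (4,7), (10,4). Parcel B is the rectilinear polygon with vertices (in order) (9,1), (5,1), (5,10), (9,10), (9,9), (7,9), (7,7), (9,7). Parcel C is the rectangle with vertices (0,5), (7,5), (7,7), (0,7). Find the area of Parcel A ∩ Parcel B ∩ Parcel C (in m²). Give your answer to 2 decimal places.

The intersection is the polygon with vertices (5,7), (5.5,7), (7,6), (7,5.5), (5,6.5).
By the shoelace formula its area is 1.25.

1.25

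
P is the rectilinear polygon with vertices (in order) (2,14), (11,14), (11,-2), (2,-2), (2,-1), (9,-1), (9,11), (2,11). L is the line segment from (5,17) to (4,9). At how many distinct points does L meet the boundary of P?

The segment meets the boundary at (4.25,11), (4.625,14).

2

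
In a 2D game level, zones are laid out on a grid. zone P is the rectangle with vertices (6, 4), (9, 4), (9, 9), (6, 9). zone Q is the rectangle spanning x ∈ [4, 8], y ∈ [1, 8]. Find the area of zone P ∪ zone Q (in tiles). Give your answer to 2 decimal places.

35.00

By inclusion–exclusion:
Individual areas: |zone P| = 15, |zone Q| = 28.
|zone P∩zone Q|: x∈[6,8], y∈[4,8] → 2·4 = 8.
|zone P ∪ zone Q| = 43 − 8 = 35.00.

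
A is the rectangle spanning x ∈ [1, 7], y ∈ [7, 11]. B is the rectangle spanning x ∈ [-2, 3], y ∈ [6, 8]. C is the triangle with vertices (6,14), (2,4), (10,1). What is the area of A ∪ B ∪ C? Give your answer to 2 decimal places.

65.96

By inclusion–exclusion:
Individual areas: |A| = 24, |B| = 10, |C| = 46.
|A∩B|: x∈[1,3], y∈[7,8] → 2·1 = 2.
|A∩C| = 11.9904.
|B∩C| = 0.05.
|A∩B∩C| = 0.
|A ∪ B ∪ C| = 80 − 14.0404 + 0 = 65.96.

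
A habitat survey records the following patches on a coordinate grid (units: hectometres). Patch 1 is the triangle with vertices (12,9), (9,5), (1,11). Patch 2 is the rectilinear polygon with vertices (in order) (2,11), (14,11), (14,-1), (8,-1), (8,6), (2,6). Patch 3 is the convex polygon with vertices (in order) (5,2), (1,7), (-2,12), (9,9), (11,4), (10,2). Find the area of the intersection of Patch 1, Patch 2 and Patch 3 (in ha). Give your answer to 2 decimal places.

18.31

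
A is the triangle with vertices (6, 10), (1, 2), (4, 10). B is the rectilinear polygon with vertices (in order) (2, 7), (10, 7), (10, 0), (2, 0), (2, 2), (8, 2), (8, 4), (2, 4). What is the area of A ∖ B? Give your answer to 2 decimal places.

5.46

|A| = 8, |A∩B| = 2.5417.
|A ∖ B| = |A| − |A∩B| = 8 − 2.5417 = 5.46.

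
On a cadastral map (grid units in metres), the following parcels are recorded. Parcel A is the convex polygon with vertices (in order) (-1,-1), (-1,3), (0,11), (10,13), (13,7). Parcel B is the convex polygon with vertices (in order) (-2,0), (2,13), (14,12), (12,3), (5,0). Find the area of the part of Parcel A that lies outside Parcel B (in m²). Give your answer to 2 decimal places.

7.24

|Parcel A| = 115, |Parcel A∩Parcel B| = 107.7609.
|Parcel A ∖ Parcel B| = |Parcel A| − |Parcel A∩Parcel B| = 115 − 107.7609 = 7.24.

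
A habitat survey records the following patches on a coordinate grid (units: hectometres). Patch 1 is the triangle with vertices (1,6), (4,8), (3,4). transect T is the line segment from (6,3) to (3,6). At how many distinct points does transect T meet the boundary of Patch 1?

The segment meets the boundary at (3.4,5.6).

1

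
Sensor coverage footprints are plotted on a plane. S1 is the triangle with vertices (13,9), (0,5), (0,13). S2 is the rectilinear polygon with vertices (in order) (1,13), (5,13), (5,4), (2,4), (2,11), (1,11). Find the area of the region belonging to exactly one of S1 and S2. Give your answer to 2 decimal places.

42.85

|S1| = 52, |S2| = 29, |S1∩S2| = 19.0769.
|S1 △ S2| = |S1| + |S2| − 2·|S1∩S2| = 52 + 29 − 38.1538 = 42.85.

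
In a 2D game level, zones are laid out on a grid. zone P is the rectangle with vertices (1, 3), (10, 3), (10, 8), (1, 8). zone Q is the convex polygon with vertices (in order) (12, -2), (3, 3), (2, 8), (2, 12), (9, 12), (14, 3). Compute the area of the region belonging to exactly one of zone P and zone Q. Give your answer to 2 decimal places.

|zone P| = 45, |zone Q| = 110.5, |zone P∩zone Q| = 37.5.
|zone P △ zone Q| = |zone P| + |zone Q| − 2·|zone P∩zone Q| = 45 + 110.5 − 75 = 80.50.

80.50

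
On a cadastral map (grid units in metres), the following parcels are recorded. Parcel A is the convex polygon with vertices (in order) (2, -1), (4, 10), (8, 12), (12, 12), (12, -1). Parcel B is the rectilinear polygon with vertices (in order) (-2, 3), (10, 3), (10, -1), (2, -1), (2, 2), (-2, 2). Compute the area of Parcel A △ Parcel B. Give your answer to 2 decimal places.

85.91

|Parcel A| = 111, |Parcel B| = 36, |Parcel A∩Parcel B| = 30.5455.
|Parcel A △ Parcel B| = |Parcel A| + |Parcel B| − 2·|Parcel A∩Parcel B| = 111 + 36 − 61.0909 = 85.91.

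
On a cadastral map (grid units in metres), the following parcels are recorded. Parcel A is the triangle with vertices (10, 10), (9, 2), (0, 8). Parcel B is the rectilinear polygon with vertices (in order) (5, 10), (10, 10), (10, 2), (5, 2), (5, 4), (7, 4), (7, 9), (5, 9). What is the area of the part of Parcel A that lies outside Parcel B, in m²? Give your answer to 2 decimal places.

20.50

|Parcel A| = 39, |Parcel A∩Parcel B| = 18.5.
|Parcel A ∖ Parcel B| = |Parcel A| − |Parcel A∩Parcel B| = 39 − 18.5 = 20.50.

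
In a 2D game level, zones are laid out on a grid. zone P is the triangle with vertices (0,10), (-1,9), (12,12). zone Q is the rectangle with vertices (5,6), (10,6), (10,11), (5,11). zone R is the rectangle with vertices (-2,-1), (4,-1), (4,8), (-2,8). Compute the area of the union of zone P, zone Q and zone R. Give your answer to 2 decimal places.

By inclusion–exclusion:
Individual areas: |zone P| = 5, |zone Q| = 25, |zone R| = 54.
|zone P∩zone Q| = 0.7372.
|zone P∩zone R| = 0.
|zone Q∩zone R| = 0 (no overlap).
|zone P∩zone Q∩zone R| = 0.
|zone P ∪ zone Q ∪ zone R| = 84 − 0.7372 + 0 = 83.26.

83.26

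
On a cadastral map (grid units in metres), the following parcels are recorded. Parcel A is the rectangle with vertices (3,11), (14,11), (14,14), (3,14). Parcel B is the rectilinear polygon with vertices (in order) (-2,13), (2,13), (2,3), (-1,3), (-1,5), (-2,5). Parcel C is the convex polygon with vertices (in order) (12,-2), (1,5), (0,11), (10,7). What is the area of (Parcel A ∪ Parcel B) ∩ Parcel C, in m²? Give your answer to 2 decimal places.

8.52

The region (Parcel A ∪ Parcel B) ∩ Parcel C is the polygon with vertices (2,4.364), (1,5), (0,11), (2,10.2).
By the shoelace formula its area is 8.52.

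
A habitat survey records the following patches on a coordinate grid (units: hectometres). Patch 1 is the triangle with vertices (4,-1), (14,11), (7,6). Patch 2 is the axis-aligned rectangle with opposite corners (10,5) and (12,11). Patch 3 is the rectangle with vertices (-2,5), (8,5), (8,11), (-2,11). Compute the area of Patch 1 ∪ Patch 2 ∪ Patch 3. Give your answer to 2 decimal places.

By inclusion–exclusion:
Individual areas: |Patch 1| = 17, |Patch 2| = 12, |Patch 3| = 60.
|Patch 1∩Patch 2| = 2.9143.
|Patch 1∩Patch 3| = 1.5714.
|Patch 2∩Patch 3| = 0 (no overlap).
|Patch 1∩Patch 2∩Patch 3| = 0.
|Patch 1 ∪ Patch 2 ∪ Patch 3| = 89 − 4.4857 + 0 = 84.51.

84.51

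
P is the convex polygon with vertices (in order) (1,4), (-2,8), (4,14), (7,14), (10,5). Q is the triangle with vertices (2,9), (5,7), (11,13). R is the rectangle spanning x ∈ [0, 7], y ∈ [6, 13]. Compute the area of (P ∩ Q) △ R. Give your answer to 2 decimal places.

40.45

|P ∩ Q| = 12.5605.
|(P ∩ Q) ∩ R| = 10.5556.
|(P ∩ Q) △ R| = 12.5605 + 49 − 21.1111 = 40.45.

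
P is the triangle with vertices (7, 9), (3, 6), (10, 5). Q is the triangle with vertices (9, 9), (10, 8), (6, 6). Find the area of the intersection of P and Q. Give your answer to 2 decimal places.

The intersection is the polygon with vertices (8.364,7.182), (6,6), (7.857,7.857).
By the shoelace formula its area is 1.10.

1.10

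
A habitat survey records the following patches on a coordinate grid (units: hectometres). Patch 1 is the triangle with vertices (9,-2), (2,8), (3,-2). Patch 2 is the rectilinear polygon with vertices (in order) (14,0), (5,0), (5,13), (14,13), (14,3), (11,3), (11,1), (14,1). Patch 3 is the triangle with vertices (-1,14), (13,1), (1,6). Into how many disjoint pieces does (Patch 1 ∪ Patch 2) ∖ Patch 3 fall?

2

(Patch 1 ∪ Patch 2) ∖ Patch 3 splits into 2 disjoint pieces (area 44.0904, area 74.1429).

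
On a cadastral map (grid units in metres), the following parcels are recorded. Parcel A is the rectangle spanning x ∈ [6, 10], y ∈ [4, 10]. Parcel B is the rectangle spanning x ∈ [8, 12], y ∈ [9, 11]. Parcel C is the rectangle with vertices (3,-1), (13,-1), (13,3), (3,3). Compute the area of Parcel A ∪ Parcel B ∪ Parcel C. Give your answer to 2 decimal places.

70.00

By inclusion–exclusion:
Individual areas: |Parcel A| = 24, |Parcel B| = 8, |Parcel C| = 40.
|Parcel A∩Parcel B|: x∈[8,10], y∈[9,10] → 2·1 = 2.
|Parcel A∩Parcel C| = 0 (no overlap).
|Parcel B∩Parcel C| = 0 (no overlap).
|Parcel A∩Parcel B∩Parcel C| = 0.
|Parcel A ∪ Parcel B ∪ Parcel C| = 72 − 2 + 0 = 70.00.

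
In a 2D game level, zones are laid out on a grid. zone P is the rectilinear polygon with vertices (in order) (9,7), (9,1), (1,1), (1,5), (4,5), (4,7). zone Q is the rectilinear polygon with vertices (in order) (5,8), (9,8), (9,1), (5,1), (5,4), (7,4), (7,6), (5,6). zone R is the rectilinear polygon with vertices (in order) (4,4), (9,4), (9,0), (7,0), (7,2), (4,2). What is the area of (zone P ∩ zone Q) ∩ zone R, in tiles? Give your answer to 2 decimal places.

10.00

The region (zone P ∩ zone Q) ∩ zone R is the polygon with vertices (7,1), (7,2), (5,2), (5,4), (7,4), (9,4), (9,1).
By the shoelace formula its area is 10.00.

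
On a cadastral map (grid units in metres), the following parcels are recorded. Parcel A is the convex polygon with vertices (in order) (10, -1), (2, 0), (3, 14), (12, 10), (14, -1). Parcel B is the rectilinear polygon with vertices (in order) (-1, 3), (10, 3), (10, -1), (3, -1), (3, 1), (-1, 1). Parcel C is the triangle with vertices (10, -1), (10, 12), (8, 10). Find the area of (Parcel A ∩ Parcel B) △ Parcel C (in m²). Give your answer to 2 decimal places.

|Parcel A ∩ Parcel B| = 26.6518.
|(Parcel A ∩ Parcel B) ∩ Parcel C| = 1.4545.
|(Parcel A ∩ Parcel B) △ Parcel C| = 26.6518 + 13 − 2.9091 = 36.74.

36.74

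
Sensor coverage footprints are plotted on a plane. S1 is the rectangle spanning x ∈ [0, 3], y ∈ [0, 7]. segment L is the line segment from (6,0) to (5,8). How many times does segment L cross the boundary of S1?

0

The segment lies entirely outside S1 and never meets its boundary.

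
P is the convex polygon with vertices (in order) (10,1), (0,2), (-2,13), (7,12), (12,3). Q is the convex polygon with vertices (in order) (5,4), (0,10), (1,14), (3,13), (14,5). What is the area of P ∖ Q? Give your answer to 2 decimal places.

62.27

|P| = 116, |P∩Q| = 53.7321.
|P ∖ Q| = |P| − |P∩Q| = 116 − 53.7321 = 62.27.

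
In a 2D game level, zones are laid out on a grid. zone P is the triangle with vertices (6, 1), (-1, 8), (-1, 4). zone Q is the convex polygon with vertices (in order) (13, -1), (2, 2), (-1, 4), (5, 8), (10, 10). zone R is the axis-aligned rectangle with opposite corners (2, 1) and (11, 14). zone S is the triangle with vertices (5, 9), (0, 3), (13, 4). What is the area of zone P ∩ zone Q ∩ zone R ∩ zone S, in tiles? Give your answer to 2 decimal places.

1.58

The intersection is the polygon with vertices (2,5), (3.714,3.286), (2,3.154).
By the shoelace formula its area is 1.58.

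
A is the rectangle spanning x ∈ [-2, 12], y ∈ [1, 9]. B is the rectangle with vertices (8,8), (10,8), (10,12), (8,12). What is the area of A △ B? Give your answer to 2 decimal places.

116.00

|A∩B|: x∈[8,10], y∈[8,9] → 2·1 = 2.
|A △ B| = |A| + |B| − 2·|A∩B| = 112 + 8 − 4 = 116.00.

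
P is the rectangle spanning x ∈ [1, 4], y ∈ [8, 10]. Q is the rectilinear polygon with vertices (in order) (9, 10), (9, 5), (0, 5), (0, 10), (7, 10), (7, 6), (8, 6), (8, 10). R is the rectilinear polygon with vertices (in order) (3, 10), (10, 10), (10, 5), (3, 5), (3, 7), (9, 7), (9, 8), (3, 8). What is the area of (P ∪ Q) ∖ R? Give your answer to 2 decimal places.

20.00

|P ∪ Q| = 41.
|(P ∪ Q) ∩ R| = 21.
|(P ∪ Q) ∖ R| = 41 − 21 = 20.00.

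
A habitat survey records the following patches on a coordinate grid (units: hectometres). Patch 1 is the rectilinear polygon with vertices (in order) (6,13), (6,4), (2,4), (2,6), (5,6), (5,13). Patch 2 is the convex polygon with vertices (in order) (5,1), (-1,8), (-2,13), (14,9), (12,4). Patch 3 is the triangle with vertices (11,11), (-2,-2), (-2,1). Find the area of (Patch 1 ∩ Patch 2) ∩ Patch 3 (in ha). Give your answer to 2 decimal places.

4.30

The region (Patch 1 ∩ Patch 2) ∩ Patch 3 is the polygon with vertices (2.429,4), (2.219,4.245), (4.5,6), (5,6), (5,6.385), (6,7.154), (6,6), (4,4).
By the shoelace formula its area is 4.30.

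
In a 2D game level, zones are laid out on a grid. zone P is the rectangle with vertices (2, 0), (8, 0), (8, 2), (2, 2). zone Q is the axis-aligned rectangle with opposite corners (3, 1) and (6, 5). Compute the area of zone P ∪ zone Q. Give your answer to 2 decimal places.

By inclusion–exclusion:
Individual areas: |zone P| = 12, |zone Q| = 12.
|zone P∩zone Q|: x∈[3,6], y∈[1,2] → 3·1 = 3.
|zone P ∪ zone Q| = 24 − 3 = 21.00.

21.00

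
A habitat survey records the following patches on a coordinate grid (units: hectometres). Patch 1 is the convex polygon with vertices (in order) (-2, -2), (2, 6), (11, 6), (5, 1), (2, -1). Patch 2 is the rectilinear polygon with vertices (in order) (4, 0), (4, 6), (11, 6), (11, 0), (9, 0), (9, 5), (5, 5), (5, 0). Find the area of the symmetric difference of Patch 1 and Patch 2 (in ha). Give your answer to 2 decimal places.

|Patch 1| = 47, |Patch 2| = 22, |Patch 1∩Patch 2| = 11.
|Patch 1 △ Patch 2| = |Patch 1| + |Patch 2| − 2·|Patch 1∩Patch 2| = 47 + 22 − 22 = 47.00.

47.00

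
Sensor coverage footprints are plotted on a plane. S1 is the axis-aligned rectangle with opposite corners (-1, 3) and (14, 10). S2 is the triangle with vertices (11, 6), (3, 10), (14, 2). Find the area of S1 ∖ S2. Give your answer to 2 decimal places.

95.31

|S1| = 105, |S1∩S2| = 9.6875.
|S1 ∖ S2| = |S1| − |S1∩S2| = 105 − 9.6875 = 95.31.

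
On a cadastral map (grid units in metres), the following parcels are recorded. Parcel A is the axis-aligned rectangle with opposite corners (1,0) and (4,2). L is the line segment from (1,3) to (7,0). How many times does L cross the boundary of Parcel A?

2

The segment meets the boundary at (4,1.5), (3,2).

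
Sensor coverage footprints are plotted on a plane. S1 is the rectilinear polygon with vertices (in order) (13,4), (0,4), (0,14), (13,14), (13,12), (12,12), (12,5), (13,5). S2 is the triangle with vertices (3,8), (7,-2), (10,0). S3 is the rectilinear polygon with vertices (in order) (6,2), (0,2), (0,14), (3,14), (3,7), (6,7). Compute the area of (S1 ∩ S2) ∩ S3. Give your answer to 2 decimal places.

3.42

|S1 ∩ S2| = 3.8.
|(S1 ∩ S2) ∩ S3| = 3.42.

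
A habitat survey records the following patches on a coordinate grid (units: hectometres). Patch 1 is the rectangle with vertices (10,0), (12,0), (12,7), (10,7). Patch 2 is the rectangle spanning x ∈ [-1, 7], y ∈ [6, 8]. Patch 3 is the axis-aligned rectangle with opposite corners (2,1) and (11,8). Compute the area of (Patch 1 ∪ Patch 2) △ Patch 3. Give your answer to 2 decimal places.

|Patch 1 ∪ Patch 2| = 30.
|(Patch 1 ∪ Patch 2) ∩ Patch 3| = 16.
|(Patch 1 ∪ Patch 2) △ Patch 3| = 30 + 63 − 32 = 61.00.

61.00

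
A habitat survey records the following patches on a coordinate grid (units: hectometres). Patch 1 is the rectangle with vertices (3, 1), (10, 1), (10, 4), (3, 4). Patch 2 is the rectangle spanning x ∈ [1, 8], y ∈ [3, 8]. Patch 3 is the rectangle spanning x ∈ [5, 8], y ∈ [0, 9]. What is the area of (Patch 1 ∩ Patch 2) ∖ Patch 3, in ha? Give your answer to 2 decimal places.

|Patch 1 ∩ Patch 2| = 5.
|(Patch 1 ∩ Patch 2) ∩ Patch 3| = 3.
|(Patch 1 ∩ Patch 2) ∖ Patch 3| = 5 − 3 = 2.00.

2.00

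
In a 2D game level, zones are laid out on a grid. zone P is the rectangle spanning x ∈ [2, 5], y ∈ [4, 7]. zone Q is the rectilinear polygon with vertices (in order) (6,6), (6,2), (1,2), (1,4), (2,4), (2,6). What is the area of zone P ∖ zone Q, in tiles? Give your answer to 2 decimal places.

|zone P| = 9, |zone P∩zone Q| = 6.
|zone P ∖ zone Q| = |zone P| − |zone P∩zone Q| = 9 − 6 = 3.00.

3.00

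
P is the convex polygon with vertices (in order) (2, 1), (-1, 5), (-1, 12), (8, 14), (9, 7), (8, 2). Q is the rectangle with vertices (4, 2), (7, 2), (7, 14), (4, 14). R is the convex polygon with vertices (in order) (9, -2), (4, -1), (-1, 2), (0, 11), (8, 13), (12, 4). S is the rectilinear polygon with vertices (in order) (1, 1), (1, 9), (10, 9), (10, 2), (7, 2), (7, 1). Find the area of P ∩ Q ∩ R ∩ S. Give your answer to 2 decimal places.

21.00

The intersection is the polygon with vertices (4,2), (4,9), (7,9), (7,2).
By the shoelace formula its area is 21.00.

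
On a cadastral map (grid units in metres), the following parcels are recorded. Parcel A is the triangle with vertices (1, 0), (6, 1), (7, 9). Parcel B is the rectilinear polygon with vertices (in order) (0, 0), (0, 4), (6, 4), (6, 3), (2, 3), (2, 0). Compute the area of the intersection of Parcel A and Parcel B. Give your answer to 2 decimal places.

3.32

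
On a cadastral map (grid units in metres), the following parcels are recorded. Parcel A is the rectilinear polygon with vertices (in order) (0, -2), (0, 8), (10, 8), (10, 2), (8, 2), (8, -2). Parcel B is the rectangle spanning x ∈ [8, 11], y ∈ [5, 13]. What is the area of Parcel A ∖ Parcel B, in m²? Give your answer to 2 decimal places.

86.00

|Parcel A| = 92, |Parcel A∩Parcel B| = 6.
|Parcel A ∖ Parcel B| = |Parcel A| − |Parcel A∩Parcel B| = 92 − 6 = 86.00.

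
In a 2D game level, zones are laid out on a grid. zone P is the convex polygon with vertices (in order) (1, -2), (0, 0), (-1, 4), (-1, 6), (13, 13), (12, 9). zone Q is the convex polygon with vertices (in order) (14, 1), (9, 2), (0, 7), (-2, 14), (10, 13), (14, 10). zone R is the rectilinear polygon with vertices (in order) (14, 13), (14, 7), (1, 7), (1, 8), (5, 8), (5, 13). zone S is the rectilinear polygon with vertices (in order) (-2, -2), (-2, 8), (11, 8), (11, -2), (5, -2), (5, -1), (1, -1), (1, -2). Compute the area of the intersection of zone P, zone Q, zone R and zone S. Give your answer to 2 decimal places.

8.50

The intersection is the polygon with vertices (10,7), (1,7), (3,8), (5,8), (11,8).
By the shoelace formula its area is 8.50.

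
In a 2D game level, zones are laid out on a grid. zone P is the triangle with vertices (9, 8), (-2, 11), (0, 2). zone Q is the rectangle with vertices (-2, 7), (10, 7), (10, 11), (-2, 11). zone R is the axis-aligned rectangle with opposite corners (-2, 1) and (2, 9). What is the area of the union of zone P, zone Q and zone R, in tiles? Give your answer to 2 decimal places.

By inclusion–exclusion:
Individual areas: |zone P| = 46.5, |zone Q| = 48, |zone R| = 32.
|zone P∩zone Q| = 24.9722.
|zone P∩zone R| = 18.1111.
|zone Q∩zone R|: x∈[-2,2], y∈[7,9] → 4·2 = 8.
|zone P∩zone Q∩zone R| = 6.6667.
|zone P ∪ zone Q ∪ zone R| = 126.5 − 51.0833 + 6.6667 = 82.08.

82.08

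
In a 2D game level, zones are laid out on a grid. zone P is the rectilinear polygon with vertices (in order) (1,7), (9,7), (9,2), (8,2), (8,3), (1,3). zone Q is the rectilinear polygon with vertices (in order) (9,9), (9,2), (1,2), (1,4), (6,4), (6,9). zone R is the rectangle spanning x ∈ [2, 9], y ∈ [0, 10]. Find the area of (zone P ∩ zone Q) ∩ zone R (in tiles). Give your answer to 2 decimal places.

The region (zone P ∩ zone Q) ∩ zone R is the polygon with vertices (9,2), (8,2), (8,3), (2,3), (2,4), (6,4), (6,7), (9,7).
By the shoelace formula its area is 17.00.

17.00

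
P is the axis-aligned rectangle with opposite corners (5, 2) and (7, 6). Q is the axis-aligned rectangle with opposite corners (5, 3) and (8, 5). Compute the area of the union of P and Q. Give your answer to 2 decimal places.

10.00

By inclusion–exclusion:
Individual areas: |P| = 8, |Q| = 6.
|P∩Q|: x∈[5,7], y∈[3,5] → 2·2 = 4.
|P ∪ Q| = 14 − 4 = 10.00.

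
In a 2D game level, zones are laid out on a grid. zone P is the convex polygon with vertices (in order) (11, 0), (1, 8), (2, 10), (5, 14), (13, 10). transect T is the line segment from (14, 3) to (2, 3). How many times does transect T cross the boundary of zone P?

The segment meets the boundary at (7.25,3), (11.6,3).

2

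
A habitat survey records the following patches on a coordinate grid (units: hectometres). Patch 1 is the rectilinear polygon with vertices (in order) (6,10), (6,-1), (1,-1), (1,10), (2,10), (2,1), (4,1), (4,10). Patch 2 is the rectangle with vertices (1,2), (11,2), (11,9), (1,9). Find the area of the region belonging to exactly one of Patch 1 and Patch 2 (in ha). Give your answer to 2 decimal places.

|Patch 1| = 37, |Patch 2| = 70, |Patch 1∩Patch 2| = 21.
|Patch 1 △ Patch 2| = |Patch 1| + |Patch 2| − 2·|Patch 1∩Patch 2| = 37 + 70 − 42 = 65.00.

65.00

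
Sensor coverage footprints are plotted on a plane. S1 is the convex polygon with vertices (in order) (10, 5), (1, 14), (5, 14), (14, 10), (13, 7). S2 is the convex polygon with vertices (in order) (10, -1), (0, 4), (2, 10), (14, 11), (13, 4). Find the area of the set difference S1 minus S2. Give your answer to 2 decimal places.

|S1| = 52, |S1∩S2| = 30.6486.
|S1 ∖ S2| = |S1| − |S1∩S2| = 52 − 30.6486 = 21.35.

21.35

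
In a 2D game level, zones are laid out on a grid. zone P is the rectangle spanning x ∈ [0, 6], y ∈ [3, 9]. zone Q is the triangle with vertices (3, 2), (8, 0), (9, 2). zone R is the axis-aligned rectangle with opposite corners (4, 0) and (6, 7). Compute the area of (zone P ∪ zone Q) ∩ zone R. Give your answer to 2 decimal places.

9.60

|zone P ∪ zone Q| = 42.
|(zone P ∪ zone Q) ∩ zone R| = 9.60.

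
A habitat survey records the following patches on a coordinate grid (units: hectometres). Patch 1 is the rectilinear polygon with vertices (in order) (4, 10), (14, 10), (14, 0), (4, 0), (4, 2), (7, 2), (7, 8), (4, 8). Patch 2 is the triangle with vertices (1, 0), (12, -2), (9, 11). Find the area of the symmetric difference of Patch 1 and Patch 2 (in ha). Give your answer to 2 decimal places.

|Patch 1| = 82, |Patch 2| = 68.5, |Patch 1∩Patch 2| = 38.7552.
|Patch 1 △ Patch 2| = |Patch 1| + |Patch 2| − 2·|Patch 1∩Patch 2| = 82 + 68.5 − 77.5105 = 72.99.

72.99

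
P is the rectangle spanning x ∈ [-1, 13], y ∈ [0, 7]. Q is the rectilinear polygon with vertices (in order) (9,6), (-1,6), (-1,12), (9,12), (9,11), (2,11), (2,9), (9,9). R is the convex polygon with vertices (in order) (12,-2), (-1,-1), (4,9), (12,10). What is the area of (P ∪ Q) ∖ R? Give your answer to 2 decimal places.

47.75

|P ∪ Q| = 134.
|(P ∪ Q) ∩ R| = 86.25.
|(P ∪ Q) ∖ R| = 134 − 86.25 = 47.75.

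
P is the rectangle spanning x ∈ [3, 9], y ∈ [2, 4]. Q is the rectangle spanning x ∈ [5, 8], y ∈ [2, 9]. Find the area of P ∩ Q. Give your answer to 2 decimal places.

6.00

|P∩Q|: x∈[5,8], y∈[2,4] → 3·2 = 6.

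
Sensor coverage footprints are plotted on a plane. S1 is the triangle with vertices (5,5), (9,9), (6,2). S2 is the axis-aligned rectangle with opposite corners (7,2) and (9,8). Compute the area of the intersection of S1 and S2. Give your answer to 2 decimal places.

The intersection is the polygon with vertices (8,8), (8.571,8), (7,4.333), (7,7).
By the shoelace formula its area is 2.38.

2.38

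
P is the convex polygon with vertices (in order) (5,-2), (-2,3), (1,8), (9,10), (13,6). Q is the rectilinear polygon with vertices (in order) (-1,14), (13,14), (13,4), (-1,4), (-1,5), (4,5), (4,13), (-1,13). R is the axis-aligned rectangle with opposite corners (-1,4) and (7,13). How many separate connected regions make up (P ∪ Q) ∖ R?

(P ∪ Q) ∖ R is a single connected region.

1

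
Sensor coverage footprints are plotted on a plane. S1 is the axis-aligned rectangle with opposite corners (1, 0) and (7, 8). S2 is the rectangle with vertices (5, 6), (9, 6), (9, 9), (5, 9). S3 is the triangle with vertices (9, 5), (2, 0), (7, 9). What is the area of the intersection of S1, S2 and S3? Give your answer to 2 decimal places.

2.22

The intersection is the polygon with vertices (7,6), (5.333,6), (6.444,8), (7,8).
By the shoelace formula its area is 2.22.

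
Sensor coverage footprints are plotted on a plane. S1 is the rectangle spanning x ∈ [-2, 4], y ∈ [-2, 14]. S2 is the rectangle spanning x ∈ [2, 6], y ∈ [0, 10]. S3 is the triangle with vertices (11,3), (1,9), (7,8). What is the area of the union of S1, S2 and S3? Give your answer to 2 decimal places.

By inclusion–exclusion:
Individual areas: |S1| = 96, |S2| = 40, |S3| = 13.
|S1∩S2|: x∈[2,4], y∈[0,10] → 2·10 = 20.
|S1∩S3| = 1.95.
|S2∩S3| = 5.2.
|S1∩S2∩S3| = 1.7333.
|S1 ∪ S2 ∪ S3| = 149 − 27.15 + 1.7333 = 123.58.

123.58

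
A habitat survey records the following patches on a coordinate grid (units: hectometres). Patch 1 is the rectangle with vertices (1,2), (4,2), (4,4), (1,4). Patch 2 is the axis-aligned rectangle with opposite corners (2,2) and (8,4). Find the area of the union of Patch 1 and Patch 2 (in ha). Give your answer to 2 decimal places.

14.00

By inclusion–exclusion:
Individual areas: |Patch 1| = 6, |Patch 2| = 12.
|Patch 1∩Patch 2|: x∈[2,4], y∈[2,4] → 2·2 = 4.
|Patch 1 ∪ Patch 2| = 18 − 4 = 14.00.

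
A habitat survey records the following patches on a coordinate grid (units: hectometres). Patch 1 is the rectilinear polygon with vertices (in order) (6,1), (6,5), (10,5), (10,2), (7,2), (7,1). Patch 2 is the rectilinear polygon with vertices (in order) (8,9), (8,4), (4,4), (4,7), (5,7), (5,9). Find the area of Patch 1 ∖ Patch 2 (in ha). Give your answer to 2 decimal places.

|Patch 1| = 13, |Patch 1∩Patch 2| = 2.
|Patch 1 ∖ Patch 2| = |Patch 1| − |Patch 1∩Patch 2| = 13 − 2 = 11.00.

11.00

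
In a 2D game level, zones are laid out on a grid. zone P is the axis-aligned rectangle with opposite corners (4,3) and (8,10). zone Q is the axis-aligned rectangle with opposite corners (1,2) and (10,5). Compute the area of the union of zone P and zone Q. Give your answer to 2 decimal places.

47.00

By inclusion–exclusion:
Individual areas: |zone P| = 28, |zone Q| = 27.
|zone P∩zone Q|: x∈[4,8], y∈[3,5] → 4·2 = 8.
|zone P ∪ zone Q| = 55 − 8 = 47.00.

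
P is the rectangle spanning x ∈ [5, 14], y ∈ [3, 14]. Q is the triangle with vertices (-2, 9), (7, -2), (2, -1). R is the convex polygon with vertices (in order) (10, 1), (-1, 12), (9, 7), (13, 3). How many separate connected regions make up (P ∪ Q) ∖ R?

(P ∪ Q) ∖ R splits into 3 disjoint pieces (area 4.5, area 71, area 23).

3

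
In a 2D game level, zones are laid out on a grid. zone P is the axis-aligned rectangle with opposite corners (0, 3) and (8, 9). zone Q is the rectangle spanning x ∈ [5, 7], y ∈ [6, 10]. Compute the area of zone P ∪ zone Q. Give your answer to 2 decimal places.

By inclusion–exclusion:
Individual areas: |zone P| = 48, |zone Q| = 8.
|zone P∩zone Q|: x∈[5,7], y∈[6,9] → 2·3 = 6.
|zone P ∪ zone Q| = 56 − 6 = 50.00.

50.00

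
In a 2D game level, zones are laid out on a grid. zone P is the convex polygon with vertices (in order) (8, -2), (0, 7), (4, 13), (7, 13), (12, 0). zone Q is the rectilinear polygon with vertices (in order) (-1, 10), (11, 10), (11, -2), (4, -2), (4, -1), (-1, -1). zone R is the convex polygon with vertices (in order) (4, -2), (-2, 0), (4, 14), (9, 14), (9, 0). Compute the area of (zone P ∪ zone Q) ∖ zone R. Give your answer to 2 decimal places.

43.98

|zone P ∪ zone Q| = 154.2808.
|(zone P ∪ zone Q) ∩ zone R| = 110.2974.
|(zone P ∪ zone Q) ∖ zone R| = 154.2808 − 110.2974 = 43.98.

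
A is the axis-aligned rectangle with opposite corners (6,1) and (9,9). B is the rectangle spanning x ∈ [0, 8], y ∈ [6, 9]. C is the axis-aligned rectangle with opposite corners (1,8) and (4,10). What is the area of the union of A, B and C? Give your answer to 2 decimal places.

By inclusion–exclusion:
Individual areas: |A| = 24, |B| = 24, |C| = 6.
|A∩B|: x∈[6,8], y∈[6,9] → 2·3 = 6.
|A∩C| = 0 (no overlap).
|B∩C|: x∈[1,4], y∈[8,9] → 3·1 = 3.
|A∩B∩C| = 0.
|A ∪ B ∪ C| = 54 − 9 + 0 = 45.00.

45.00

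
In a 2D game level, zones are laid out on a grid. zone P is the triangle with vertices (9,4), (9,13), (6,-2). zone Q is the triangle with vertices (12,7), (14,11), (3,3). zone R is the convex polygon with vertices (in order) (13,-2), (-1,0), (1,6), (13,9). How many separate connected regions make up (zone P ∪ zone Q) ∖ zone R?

(zone P ∪ zone Q) ∖ zone R splits into 3 disjoint pieces (area 0.1361, area 2.6316, area 2.3333).

3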